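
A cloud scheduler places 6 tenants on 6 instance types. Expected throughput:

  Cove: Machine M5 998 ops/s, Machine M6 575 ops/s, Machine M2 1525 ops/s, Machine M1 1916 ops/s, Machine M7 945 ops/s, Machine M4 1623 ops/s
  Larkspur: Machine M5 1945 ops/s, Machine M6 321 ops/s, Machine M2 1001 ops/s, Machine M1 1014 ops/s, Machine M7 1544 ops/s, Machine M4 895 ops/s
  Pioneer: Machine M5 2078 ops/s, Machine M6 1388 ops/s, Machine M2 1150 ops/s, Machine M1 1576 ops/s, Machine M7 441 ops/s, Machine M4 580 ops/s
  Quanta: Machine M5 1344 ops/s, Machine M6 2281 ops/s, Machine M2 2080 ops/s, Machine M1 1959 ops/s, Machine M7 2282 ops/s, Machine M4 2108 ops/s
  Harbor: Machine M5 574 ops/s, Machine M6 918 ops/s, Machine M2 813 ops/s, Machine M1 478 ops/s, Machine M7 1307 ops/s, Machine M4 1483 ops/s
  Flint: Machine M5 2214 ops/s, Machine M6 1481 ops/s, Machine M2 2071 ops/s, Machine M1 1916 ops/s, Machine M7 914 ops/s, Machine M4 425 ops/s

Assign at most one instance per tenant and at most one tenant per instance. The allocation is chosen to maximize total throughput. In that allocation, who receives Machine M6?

Quanta receives Machine M6.

Optimal: Cove→Machine M1 (1916 ops/s), Larkspur→Machine M7 (1544 ops/s), Pioneer→Machine M5 (2078 ops/s), Quanta→Machine M6 (2281 ops/s), Harbor→Machine M4 (1483 ops/s), Flint→Machine M2 (2071 ops/s) — total 1916+1544+2078+2281+1483+2071 = 11373 ops/s.
Row-greedy (each tenant in turn takes its best remaining instance) gives 11085 ops/s, worse by 288.
Quanta's own top instance is Machine M7 (2282 ops/s), but forcing Quanta→Machine M7 and reassigning the rest optimally gives only 11085 ops/s — worse by 288.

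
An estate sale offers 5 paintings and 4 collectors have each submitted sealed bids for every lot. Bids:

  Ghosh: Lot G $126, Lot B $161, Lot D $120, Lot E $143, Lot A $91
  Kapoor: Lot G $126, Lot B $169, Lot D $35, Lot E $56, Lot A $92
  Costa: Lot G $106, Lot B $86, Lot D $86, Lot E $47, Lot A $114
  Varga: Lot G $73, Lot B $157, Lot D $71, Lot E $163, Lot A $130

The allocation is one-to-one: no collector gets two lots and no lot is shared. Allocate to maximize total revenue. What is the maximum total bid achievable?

This is a one-to-one assignment (maximum-weight bipartite matching).
Optimal: Ghosh→Lot G ($126), Kapoor→Lot B ($169), Costa→Lot A ($114), Varga→Lot E ($163) — total 126+169+114+163 = $572.
Column-greedy (each lot in turn goes to its best remaining collector) gives $544, worse by 28.

Maximum total: $572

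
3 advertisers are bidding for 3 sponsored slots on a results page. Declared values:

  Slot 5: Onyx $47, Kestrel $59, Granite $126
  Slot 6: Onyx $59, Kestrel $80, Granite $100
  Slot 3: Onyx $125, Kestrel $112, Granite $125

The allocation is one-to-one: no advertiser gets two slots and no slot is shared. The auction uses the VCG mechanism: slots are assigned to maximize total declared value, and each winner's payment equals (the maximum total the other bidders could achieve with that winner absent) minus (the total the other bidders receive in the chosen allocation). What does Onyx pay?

Efficient allocation: Onyx→Slot 3 ($125), Kestrel→Slot 6 ($80), Granite→Slot 5 ($126); total welfare W = $331.
Onyx receives Slot 3 at value $125, so the others get W − 125 = $206.
Without Onyx: best allocation of the remaining 2 bidders over all 3 slots is Kestrel→Slot 3 ($112), Granite→Slot 5 ($126), total $238.
VCG payment = (others' best without Onyx) − (others' welfare with Onyx) = 238 − 206 = $32.

Onyx pays $32.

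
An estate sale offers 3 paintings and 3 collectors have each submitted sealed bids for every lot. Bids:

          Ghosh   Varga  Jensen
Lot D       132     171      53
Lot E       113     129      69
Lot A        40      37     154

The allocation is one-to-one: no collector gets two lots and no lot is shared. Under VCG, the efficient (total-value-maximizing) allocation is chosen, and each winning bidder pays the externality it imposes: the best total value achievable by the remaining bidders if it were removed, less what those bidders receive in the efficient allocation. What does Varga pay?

Varga pays $19.

Efficient allocation: Ghosh→Lot E ($113), Varga→Lot D ($171), Jensen→Lot A ($154); total welfare W = $438.
Varga receives Lot D at value $171, so the others get W − 171 = $267.
Without Varga: best allocation of the remaining 2 bidders over all 3 lots is Ghosh→Lot D ($132), Jensen→Lot A ($154), total $286.
VCG payment = (others' best without Varga) − (others' welfare with Varga) = 286 − 267 = $19.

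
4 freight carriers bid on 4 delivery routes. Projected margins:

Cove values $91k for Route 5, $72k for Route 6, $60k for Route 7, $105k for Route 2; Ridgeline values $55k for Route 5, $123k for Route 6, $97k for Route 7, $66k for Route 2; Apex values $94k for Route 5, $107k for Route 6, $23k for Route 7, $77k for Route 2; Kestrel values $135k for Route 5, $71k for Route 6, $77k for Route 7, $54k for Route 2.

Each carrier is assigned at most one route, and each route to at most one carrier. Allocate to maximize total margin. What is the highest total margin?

Max total: $444k

Optimal: Cove→Route 2 ($105k), Ridgeline→Route 7 ($97k), Apex→Route 6 ($107k), Kestrel→Route 5 ($135k) — total 105+97+107+135 = $444k.
Max-entry greedy (repeatedly take the single best remaining cell) gives $386k, worse by 58.
Next-best assignment: Cove→Route 2, Ridgeline→Route 6, Apex→Route 5, Kestrel→Route 7 = $399k.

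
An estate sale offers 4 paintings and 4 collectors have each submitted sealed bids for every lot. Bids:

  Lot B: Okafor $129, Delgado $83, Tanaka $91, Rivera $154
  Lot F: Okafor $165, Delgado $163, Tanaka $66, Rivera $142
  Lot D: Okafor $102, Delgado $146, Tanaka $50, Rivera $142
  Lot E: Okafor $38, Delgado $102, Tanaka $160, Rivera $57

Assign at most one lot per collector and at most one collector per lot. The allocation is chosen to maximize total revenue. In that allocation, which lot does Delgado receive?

This is the linear assignment problem.
Optimal: Okafor→Lot F ($165), Delgado→Lot D ($146), Tanaka→Lot E ($160), Rivera→Lot B ($154) — total 165+146+160+154 = $625.
Swapping Delgado↔Rivera (Delgado→Lot B $83, Rivera→Lot D $142) loses 75.
Checked against all permutations: $625 is optimal.
Delgado's own top lot is Lot F ($163), but forcing Delgado→Lot F and reassigning the rest optimally gives only $594 — worse by 31.

Delgado receives Lot D.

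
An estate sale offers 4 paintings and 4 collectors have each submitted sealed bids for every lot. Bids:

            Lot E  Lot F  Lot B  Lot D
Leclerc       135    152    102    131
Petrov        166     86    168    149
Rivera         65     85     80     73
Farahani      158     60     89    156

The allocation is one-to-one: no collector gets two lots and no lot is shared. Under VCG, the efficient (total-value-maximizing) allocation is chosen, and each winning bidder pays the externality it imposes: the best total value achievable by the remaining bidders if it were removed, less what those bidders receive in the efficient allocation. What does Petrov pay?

Petrov pays $2.

Efficient allocation: Leclerc→Lot F ($152), Petrov→Lot E ($166), Rivera→Lot B ($80), Farahani→Lot D ($156); total welfare W = $554.
Petrov receives Lot E at value $166, so the others get W − 166 = $388.
Without Petrov: best allocation of the remaining 3 bidders over all 4 lots is Leclerc→Lot F ($152), Rivera→Lot B ($80), Farahani→Lot E ($158), total $390.
VCG payment = (others' best without Petrov) − (others' welfare with Petrov) = 390 − 388 = $2.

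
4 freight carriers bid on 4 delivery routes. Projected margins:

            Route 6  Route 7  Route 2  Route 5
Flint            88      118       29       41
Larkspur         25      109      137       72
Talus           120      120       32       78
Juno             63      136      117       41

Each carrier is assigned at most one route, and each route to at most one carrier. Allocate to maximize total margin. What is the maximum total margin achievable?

This is the linear assignment problem.
Optimal: Flint→Route 6 ($88k), Larkspur→Route 2 ($137k), Talus→Route 5 ($78k), Juno→Route 7 ($136k) — total 88+137+78+136 = $439k.
Max-entry greedy (repeatedly take the single best remaining cell) gives $434k, worse by 5.
Next-best assignment: Flint→Route 5, Larkspur→Route 2, Talus→Route 6, Juno→Route 7 = $434k.

Maximum total: $439k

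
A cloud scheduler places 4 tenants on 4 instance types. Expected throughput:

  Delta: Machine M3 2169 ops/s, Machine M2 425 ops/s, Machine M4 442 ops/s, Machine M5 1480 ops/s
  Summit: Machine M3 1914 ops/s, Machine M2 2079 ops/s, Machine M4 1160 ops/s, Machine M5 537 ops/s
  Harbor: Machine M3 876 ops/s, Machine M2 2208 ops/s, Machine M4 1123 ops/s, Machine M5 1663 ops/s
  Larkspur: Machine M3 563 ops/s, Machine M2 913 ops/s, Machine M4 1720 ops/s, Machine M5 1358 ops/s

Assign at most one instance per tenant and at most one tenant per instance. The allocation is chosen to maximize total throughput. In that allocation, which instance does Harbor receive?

This is a one-to-one assignment (maximum-weight bipartite matching).
Optimal: Delta→Machine M3 (2169 ops/s), Summit→Machine M2 (2079 ops/s), Harbor→Machine M5 (1663 ops/s), Larkspur→Machine M4 (1720 ops/s) — total 2169+2079+1663+1720 = 7631 ops/s.
Max-entry greedy (repeatedly take the single best remaining cell) gives 6634 ops/s, worse by 997.
Harbor's own top instance is Machine M2 (2208 ops/s), but forcing Harbor→Machine M2 and reassigning the rest optimally gives only 7322 ops/s — worse by 309.

Harbor receives Machine M5.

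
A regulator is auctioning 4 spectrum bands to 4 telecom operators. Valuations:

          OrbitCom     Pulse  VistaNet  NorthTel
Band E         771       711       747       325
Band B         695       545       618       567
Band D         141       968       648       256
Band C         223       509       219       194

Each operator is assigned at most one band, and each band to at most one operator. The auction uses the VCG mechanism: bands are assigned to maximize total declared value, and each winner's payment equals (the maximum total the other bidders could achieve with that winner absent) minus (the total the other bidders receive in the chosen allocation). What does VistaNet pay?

VistaNet pays $449M.

Efficient allocation: OrbitCom→Band B ($695M), Pulse→Band D ($968M), VistaNet→Band E ($747M), NorthTel→Band C ($194M); total welfare W = $2604M.
VistaNet receives Band E at value $747M, so the others get W − 747 = $1857M.
Without VistaNet: best allocation of the remaining 3 bidders over all 4 bands is OrbitCom→Band E ($771M), Pulse→Band D ($968M), NorthTel→Band B ($567M), total $2306M.
VCG payment = (others' best without VistaNet) − (others' welfare with VistaNet) = 2306 − 1857 = $449M.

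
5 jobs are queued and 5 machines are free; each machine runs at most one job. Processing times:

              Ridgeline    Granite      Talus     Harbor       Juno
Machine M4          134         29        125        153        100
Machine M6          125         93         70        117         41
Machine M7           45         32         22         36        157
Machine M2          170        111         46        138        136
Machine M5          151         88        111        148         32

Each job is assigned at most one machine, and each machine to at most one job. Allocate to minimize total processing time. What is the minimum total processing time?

Min total: 268 min

Optimal: Ridgeline→Machine M6 (125 min), Granite→Machine M4 (29 min), Talus→Machine M2 (46 min), Harbor→Machine M7 (36 min), Juno→Machine M5 (32 min) — total 125+29+46+36+32 = 268 min.
Row-greedy (each job in turn takes its cheapest remaining machine) gives 269 min, worse by 1.
Every other assignment is strictly worse.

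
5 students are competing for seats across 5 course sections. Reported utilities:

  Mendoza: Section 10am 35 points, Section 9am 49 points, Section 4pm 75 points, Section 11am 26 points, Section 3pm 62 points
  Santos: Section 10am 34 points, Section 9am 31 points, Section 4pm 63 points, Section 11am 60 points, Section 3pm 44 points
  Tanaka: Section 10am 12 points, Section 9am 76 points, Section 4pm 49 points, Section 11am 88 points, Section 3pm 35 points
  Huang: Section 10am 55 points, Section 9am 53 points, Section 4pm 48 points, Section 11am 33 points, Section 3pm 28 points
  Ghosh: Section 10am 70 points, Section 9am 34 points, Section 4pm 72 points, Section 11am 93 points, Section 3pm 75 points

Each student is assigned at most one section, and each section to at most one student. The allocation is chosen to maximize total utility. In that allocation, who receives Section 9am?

Tanaka receives Section 9am.

Optimal: Mendoza→Section 3pm (62 points), Santos→Section 4pm (63 points), Tanaka→Section 9am (76 points), Huang→Section 10am (55 points), Ghosh→Section 11am (93 points) — total 62+63+76+55+93 = 349 points.
Column-greedy (each section in turn goes to its best remaining student) gives 309 points, worse by 40.
Swapping Ghosh↔Mendoza (Ghosh→Section 3pm 75 points, Mendoza→Section 11am 26 points) loses 54.
Tanaka's own top section is Section 11am (88 points), but forcing Tanaka→Section 11am and reassigning the rest optimally gives only 336 points — worse by 13.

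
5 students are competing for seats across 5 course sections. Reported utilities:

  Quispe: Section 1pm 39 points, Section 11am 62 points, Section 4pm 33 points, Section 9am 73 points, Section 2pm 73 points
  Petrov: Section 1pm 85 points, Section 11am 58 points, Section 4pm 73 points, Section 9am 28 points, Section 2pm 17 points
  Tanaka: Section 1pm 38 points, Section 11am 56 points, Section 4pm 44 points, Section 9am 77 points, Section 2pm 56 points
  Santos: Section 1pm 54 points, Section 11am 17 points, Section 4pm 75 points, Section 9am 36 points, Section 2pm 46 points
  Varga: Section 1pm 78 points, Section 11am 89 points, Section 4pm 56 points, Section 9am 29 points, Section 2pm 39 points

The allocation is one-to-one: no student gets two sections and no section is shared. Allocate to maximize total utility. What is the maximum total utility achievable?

Maximum total: 399 points

This is a one-to-one assignment (maximum-weight bipartite matching).
Optimal: Quispe→Section 2pm (73 points), Petrov→Section 1pm (85 points), Tanaka→Section 9am (77 points), Santos→Section 4pm (75 points), Varga→Section 11am (89 points) — total 73+85+77+75+89 = 399 points.
Row-greedy (each student in turn takes its best remaining section) gives 328 points, worse by 71.
Checked against all permutations: 399 points is optimal.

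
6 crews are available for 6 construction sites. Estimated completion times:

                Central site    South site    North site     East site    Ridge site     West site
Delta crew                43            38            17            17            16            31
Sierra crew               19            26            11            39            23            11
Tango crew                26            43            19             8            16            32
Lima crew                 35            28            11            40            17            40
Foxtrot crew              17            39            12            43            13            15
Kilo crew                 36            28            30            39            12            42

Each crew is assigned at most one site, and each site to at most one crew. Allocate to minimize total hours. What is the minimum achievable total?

Min total: 91 hours

Optimal: Delta crew→Ridge site (16 hours), Sierra crew→West site (11 hours), Tango crew→East site (8 hours), Lima crew→North site (11 hours), Foxtrot crew→Central site (17 hours), Kilo crew→South site (28 hours) — total 16+11+8+11+17+28 = 91 hours.
Min-entry greedy (repeatedly take the single cheapest remaining cell) gives 117 hours, worse by 26.
Next-best assignment: Delta crew→North site, Sierra crew→West site, Tango crew→East site, Lima crew→South site, Foxtrot crew→Central site, Kilo crew→Ridge site = 93 hours.
Swapping Foxtrot crew↔Sierra crew (Foxtrot crew→West site 15 hours, Sierra crew→Central site 19 hours) adds 6.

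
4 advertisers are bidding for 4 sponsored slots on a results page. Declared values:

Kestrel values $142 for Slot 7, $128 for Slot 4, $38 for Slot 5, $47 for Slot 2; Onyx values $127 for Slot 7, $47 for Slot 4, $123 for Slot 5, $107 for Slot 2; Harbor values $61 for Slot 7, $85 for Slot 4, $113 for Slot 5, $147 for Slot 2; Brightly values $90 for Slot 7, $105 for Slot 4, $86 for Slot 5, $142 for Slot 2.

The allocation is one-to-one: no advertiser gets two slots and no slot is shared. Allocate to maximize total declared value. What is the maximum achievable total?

Max total: $517

This is a one-to-one assignment (maximum-weight bipartite matching).
Optimal: Kestrel→Slot 7 ($142), Onyx→Slot 5 ($123), Harbor→Slot 2 ($147), Brightly→Slot 4 ($105) — total 142+123+147+105 = $517.
Next-best assignment: Kestrel→Slot 4, Onyx→Slot 7, Harbor→Slot 5, Brightly→Slot 2 = $510.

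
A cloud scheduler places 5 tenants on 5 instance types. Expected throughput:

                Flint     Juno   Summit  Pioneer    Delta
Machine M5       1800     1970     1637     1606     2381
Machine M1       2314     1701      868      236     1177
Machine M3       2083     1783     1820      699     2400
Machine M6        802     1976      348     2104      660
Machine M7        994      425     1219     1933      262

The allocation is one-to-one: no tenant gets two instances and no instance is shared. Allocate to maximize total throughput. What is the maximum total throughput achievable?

Maximum total: 10424 ops/s

Optimal: Flint→Machine M1 (2314 ops/s), Juno→Machine M6 (1976 ops/s), Summit→Machine M3 (1820 ops/s), Pioneer→Machine M7 (1933 ops/s), Delta→Machine M5 (2381 ops/s) — total 2314+1976+1820+1933+2381 = 10424 ops/s.
Max-entry greedy (repeatedly take the single best remaining cell) gives 10007 ops/s, worse by 417.
Next-best assignment: Flint→Machine M1, Juno→Machine M6, Summit→Machine M5, Pioneer→Machine M7, Delta→Machine M3 = 10260 ops/s.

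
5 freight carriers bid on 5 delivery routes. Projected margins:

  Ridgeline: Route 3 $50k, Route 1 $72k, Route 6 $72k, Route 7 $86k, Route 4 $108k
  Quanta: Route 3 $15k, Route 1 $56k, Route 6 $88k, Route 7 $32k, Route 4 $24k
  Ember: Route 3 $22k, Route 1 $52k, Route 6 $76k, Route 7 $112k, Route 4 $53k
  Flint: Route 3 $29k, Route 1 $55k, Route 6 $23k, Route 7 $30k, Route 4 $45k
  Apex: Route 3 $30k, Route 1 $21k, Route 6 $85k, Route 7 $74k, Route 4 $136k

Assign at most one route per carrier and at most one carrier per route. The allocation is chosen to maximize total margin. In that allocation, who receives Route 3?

Treat this as an assignment problem: match each carrier to one route.
Optimal: Ridgeline→Route 3 ($50k), Quanta→Route 6 ($88k), Ember→Route 7 ($112k), Flint→Route 1 ($55k), Apex→Route 4 ($136k) — total 50+88+112+55+136 = $441k.
Column-greedy (each route in turn goes to its best remaining carrier) gives $348k, worse by 93.
Next-best assignment: Ridgeline→Route 1, Quanta→Route 6, Ember→Route 7, Flint→Route 3, Apex→Route 4 = $437k.
Ridgeline's own top route is Route 4 ($108k), but forcing Ridgeline→Route 4 and reassigning the rest optimally gives only $393k — worse by 48.

Ridgeline receives Route 3.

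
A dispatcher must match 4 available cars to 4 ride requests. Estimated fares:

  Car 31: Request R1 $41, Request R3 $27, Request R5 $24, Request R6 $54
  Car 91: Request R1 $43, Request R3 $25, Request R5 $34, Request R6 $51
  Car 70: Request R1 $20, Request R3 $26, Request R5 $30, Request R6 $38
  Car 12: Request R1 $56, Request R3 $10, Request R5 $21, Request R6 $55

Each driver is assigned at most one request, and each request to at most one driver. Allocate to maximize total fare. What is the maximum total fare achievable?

This is the linear assignment problem.
Optimal: Car 31→Request R6 ($54), Car 91→Request R5 ($34), Car 70→Request R3 ($26), Car 12→Request R1 ($56) — total 54+34+26+56 = $170.
Column-greedy (each request in turn goes to its best remaining driver) gives $155, worse by 15.

Maximum total: $170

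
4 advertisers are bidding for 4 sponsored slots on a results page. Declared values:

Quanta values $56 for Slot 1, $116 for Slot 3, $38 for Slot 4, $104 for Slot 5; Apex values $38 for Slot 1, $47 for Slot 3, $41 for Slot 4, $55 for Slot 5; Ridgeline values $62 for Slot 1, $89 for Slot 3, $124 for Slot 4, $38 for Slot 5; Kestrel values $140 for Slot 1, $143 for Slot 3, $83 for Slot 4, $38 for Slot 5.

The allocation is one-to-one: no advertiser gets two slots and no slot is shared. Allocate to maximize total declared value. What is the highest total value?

Max total: $435

Optimal: Quanta→Slot 3 ($116), Apex→Slot 5 ($55), Ridgeline→Slot 4 ($124), Kestrel→Slot 1 ($140) — total 116+55+124+140 = $435.
Every other assignment is strictly worse.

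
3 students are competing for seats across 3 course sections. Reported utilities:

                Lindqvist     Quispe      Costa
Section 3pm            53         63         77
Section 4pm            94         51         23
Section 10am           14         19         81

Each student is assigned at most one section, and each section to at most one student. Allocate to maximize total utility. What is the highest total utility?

Optimal: Lindqvist→Section 4pm (94 points), Quispe→Section 3pm (63 points), Costa→Section 10am (81 points) — total 94+63+81 = 238 points.
Swapping Costa↔Lindqvist (Costa→Section 4pm 23 points, Lindqvist→Section 10am 14 points) loses 138.

Max total: 238 points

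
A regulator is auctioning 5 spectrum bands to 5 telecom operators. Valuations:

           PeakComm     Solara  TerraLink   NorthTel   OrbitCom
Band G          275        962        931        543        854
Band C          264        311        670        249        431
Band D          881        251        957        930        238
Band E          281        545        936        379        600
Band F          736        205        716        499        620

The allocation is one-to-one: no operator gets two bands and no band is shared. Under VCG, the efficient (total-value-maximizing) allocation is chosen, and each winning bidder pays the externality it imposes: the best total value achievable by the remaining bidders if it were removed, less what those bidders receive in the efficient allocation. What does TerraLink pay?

Efficient allocation: PeakComm→Band F ($736M), Solara→Band G ($962M), TerraLink→Band E ($936M), NorthTel→Band D ($930M), OrbitCom→Band C ($431M); total welfare W = $3995M.
TerraLink receives Band E at value $936M, so the others get W − 936 = $3059M.
Without TerraLink: best allocation of the remaining 4 bidders over all 5 bands is PeakComm→Band F ($736M), Solara→Band G ($962M), NorthTel→Band D ($930M), OrbitCom→Band E ($600M), total $3228M.
VCG payment = (others' best without TerraLink) − (others' welfare with TerraLink) = 3228 − 3059 = $169M.

TerraLink pays $169M.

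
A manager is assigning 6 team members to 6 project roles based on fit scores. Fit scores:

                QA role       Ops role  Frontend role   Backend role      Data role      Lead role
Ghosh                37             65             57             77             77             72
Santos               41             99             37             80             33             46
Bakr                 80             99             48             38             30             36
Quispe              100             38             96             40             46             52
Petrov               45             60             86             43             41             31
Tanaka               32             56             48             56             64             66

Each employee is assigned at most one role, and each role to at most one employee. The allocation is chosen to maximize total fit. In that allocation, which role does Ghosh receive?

Treat this as an assignment problem: match each employee to one role.
Optimal: Ghosh→Data role (77 pts), Santos→Backend role (80 pts), Bakr→Ops role (99 pts), Quispe→QA role (100 pts), Petrov→Frontend role (86 pts), Tanaka→Lead role (66 pts) — total 77+80+99+100+86+66 = 508 pts.
Row-greedy (each employee in turn takes its best remaining role) gives 459 pts, worse by 49.
Ghosh's own top role is Backend role (77 pts), but forcing Ghosh→Backend role and reassigning the rest optimally gives only 472 pts — worse by 36.

Ghosh receives Data role.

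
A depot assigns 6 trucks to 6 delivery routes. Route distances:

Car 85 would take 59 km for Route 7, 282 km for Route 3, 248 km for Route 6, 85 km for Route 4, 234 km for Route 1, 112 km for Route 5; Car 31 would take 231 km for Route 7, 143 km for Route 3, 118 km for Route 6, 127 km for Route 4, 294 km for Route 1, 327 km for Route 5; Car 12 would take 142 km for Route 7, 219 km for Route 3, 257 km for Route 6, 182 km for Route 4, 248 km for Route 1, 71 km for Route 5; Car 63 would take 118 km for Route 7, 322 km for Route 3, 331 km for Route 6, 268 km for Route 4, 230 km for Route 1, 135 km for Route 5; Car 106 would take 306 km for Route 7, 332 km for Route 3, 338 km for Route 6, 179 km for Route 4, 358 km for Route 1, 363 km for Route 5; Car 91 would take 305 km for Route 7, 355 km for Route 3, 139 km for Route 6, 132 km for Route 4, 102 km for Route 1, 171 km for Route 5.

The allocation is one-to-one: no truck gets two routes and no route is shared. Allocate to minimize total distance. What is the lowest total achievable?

Optimal: Car 85→Route 7 (59 km), Car 31→Route 6 (118 km), Car 12→Route 3 (219 km), Car 63→Route 5 (135 km), Car 106→Route 4 (179 km), Car 91→Route 1 (102 km) — total 59+118+219+135+179+102 = 812 km.
Min-entry greedy (repeatedly take the single cheapest remaining cell) gives 851 km, worse by 39.
Swapping Car 31↔Car 106 (Car 31→Route 4 127 km, Car 106→Route 6 338 km) adds 168.

Minimum total: 812 km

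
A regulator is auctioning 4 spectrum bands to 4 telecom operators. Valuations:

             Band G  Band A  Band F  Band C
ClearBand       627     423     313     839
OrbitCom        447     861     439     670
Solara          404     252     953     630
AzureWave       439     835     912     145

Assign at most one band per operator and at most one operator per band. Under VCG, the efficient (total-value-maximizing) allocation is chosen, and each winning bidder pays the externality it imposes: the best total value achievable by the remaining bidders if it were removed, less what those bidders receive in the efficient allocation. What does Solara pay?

Efficient allocation: ClearBand→Band C ($839M), OrbitCom→Band A ($861M), Solara→Band F ($953M), AzureWave→Band G ($439M); total welfare W = $3092M.
Solara receives Band F at value $953M, so the others get W − 953 = $2139M.
Without Solara: best allocation of the remaining 3 bidders over all 4 bands is ClearBand→Band C ($839M), OrbitCom→Band A ($861M), AzureWave→Band F ($912M), total $2612M.
VCG payment = (others' best without Solara) − (others' welfare with Solara) = 2612 − 2139 = $473M.

Solara pays $473M.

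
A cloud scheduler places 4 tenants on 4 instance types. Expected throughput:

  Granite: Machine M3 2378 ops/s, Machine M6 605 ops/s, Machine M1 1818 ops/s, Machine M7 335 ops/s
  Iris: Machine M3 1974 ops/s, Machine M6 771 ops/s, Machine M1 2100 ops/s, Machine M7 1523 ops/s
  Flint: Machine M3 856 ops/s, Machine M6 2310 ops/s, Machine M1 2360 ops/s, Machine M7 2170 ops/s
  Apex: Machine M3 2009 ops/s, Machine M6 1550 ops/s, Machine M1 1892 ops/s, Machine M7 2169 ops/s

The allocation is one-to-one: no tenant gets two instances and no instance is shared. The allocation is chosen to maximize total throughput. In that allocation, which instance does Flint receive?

Flint receives Machine M6.

This is a one-to-one assignment (maximum-weight bipartite matching).
Optimal: Granite→Machine M3 (2378 ops/s), Iris→Machine M1 (2100 ops/s), Flint→Machine M6 (2310 ops/s), Apex→Machine M7 (2169 ops/s) — total 2378+2100+2310+2169 = 8957 ops/s.
Max-entry greedy (repeatedly take the single best remaining cell) gives 7678 ops/s, worse by 1279.
Swapping Granite↔Apex (Granite→Machine M7 335 ops/s, Apex→Machine M3 2009 ops/s) loses 2203.
Flint's own top instance is Machine M1 (2360 ops/s), but forcing Flint→Machine M1 and reassigning the rest optimally gives only 7811 ops/s — worse by 1146.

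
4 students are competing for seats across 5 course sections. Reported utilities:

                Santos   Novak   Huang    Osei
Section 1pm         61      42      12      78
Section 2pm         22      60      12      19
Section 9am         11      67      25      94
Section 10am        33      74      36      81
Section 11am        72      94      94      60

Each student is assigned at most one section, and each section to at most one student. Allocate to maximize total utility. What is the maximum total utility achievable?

Optimal: Santos→Section 1pm (61 points), Novak→Section 10am (74 points), Huang→Section 11am (94 points), Osei→Section 9am (94 points) — total 61+74+94+94 = 323 points.
No other one-to-one assignment exceeds 323 points.

Maximum total: 323 points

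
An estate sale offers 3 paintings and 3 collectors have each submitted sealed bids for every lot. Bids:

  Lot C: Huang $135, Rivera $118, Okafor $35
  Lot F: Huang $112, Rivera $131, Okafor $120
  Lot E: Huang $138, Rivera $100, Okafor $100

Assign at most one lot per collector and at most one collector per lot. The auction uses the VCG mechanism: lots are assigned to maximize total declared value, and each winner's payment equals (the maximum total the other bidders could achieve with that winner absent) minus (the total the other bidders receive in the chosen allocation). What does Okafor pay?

Okafor pays $13.

Efficient allocation: Huang→Lot E ($138), Rivera→Lot C ($118), Okafor→Lot F ($120); total welfare W = $376.
Okafor receives Lot F at value $120, so the others get W − 120 = $256.
Without Okafor: best allocation of the remaining 2 bidders over all 3 lots is Huang→Lot E ($138), Rivera→Lot F ($131), total $269.
VCG payment = (others' best without Okafor) − (others' welfare with Okafor) = 269 − 256 = $13.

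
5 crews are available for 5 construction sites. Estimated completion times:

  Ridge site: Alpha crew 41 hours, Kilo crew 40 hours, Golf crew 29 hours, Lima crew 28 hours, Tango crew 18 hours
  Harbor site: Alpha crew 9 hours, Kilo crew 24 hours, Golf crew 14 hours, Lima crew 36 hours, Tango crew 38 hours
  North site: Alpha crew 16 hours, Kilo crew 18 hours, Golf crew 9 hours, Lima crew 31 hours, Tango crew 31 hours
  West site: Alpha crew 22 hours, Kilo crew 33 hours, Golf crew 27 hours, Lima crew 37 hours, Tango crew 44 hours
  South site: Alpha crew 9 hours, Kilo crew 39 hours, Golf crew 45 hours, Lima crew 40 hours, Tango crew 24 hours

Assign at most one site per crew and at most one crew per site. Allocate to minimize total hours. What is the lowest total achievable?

Min total: 96 hours

Treat this as an assignment problem: match each crew to one site.
Optimal: Alpha crew→South site (9 hours), Kilo crew→North site (18 hours), Golf crew→Harbor site (14 hours), Lima crew→West site (37 hours), Tango crew→Ridge site (18 hours) — total 9+18+14+37+18 = 96 hours.
Row-greedy (each crew in turn takes its cheapest remaining site) gives 106 hours, worse by 10.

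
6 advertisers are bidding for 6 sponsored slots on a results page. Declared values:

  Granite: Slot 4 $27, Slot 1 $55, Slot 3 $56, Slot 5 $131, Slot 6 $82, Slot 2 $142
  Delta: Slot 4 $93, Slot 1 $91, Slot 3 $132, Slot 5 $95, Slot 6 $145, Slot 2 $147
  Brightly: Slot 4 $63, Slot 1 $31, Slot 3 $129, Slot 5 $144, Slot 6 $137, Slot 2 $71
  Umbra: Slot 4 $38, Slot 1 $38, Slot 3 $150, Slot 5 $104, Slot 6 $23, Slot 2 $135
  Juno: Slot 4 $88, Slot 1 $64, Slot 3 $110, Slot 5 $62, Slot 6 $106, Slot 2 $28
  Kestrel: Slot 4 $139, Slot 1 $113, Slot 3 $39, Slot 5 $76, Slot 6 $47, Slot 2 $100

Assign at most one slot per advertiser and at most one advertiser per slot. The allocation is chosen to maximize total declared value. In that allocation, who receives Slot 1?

Juno receives Slot 1.

Optimal: Granite→Slot 2 ($142), Delta→Slot 6 ($145), Brightly→Slot 5 ($144), Umbra→Slot 3 ($150), Juno→Slot 1 ($64), Kestrel→Slot 4 ($139) — total 142+145+144+150+64+139 = $784.
Max-entry greedy (repeatedly take the single best remaining cell) gives $741, worse by 43.
Juno's own top slot is Slot 3 ($110), but forcing Juno→Slot 3 and reassigning the rest optimally gives only $743 — worse by 41.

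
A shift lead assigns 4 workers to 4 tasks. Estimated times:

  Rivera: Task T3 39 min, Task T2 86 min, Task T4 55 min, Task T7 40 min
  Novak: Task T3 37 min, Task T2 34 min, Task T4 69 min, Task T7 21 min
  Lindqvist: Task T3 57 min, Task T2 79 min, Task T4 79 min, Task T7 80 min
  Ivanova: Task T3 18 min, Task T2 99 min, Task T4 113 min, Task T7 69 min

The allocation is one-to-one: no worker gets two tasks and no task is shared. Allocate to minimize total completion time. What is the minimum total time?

Minimum total: 171 min

Optimal: Rivera→Task T7 (40 min), Novak→Task T2 (34 min), Lindqvist→Task T4 (79 min), Ivanova→Task T3 (18 min) — total 40+34+79+18 = 171 min.
Next-best assignment: Rivera→Task T4, Novak→Task T7, Lindqvist→Task T2, Ivanova→Task T3 = 173 min.
Swapping Lindqvist↔Rivera (Lindqvist→Task T7 80 min, Rivera→Task T4 55 min) adds 16.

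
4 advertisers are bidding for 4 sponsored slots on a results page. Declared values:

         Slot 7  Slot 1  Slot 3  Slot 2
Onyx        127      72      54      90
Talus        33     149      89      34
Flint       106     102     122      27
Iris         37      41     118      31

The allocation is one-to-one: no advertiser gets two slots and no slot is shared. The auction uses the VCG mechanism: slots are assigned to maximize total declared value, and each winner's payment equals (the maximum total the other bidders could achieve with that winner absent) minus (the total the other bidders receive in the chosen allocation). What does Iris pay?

Iris pays $53.

Efficient allocation: Onyx→Slot 2 ($90), Talus→Slot 1 ($149), Flint→Slot 7 ($106), Iris→Slot 3 ($118); total welfare W = $463.
Iris receives Slot 3 at value $118, so the others get W − 118 = $345.
Without Iris: best allocation of the remaining 3 bidders over all 4 slots is Onyx→Slot 7 ($127), Talus→Slot 1 ($149), Flint→Slot 3 ($122), total $398.
VCG payment = (others' best without Iris) − (others' welfare with Iris) = 398 − 345 = $53.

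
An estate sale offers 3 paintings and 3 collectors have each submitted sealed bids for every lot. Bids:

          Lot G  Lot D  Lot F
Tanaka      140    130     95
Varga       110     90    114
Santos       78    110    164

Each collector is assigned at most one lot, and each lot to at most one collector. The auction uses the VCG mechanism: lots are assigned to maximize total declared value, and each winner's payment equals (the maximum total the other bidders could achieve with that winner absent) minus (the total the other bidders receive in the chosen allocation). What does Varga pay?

Efficient allocation: Tanaka→Lot D ($130), Varga→Lot G ($110), Santos→Lot F ($164); total welfare W = $404.
Varga receives Lot G at value $110, so the others get W − 110 = $294.
Without Varga: best allocation of the remaining 2 bidders over all 3 lots is Tanaka→Lot G ($140), Santos→Lot F ($164), total $304.
VCG payment = (others' best without Varga) − (others' welfare with Varga) = 304 − 294 = $10.

Varga pays $10.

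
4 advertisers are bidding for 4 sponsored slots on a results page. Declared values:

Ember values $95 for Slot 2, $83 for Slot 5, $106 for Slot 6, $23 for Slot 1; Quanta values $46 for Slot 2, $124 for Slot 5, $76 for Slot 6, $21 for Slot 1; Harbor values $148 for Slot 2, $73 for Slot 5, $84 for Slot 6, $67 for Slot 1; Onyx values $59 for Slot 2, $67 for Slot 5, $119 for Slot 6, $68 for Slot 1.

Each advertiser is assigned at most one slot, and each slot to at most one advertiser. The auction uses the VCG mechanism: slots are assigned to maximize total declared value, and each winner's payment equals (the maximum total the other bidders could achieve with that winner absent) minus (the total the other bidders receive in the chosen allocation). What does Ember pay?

Ember pays $51.

Efficient allocation: Ember→Slot 6 ($106), Quanta→Slot 5 ($124), Harbor→Slot 2 ($148), Onyx→Slot 1 ($68); total welfare W = $446.
Ember receives Slot 6 at value $106, so the others get W − 106 = $340.
Without Ember: best allocation of the remaining 3 bidders over all 4 slots is Quanta→Slot 5 ($124), Harbor→Slot 2 ($148), Onyx→Slot 6 ($119), total $391.
VCG payment = (others' best without Ember) − (others' welfare with Ember) = 391 − 340 = $51.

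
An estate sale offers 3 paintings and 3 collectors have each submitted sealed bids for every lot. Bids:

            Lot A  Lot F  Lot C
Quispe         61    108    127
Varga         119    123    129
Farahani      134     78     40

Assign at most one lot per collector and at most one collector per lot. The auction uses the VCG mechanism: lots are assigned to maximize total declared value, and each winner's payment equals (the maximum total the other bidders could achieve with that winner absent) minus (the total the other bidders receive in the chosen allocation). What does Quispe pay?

Quispe pays $6.

Efficient allocation: Quispe→Lot C ($127), Varga→Lot F ($123), Farahani→Lot A ($134); total welfare W = $384.
Quispe receives Lot C at value $127, so the others get W − 127 = $257.
Without Quispe: best allocation of the remaining 2 bidders over all 3 lots is Varga→Lot C ($129), Farahani→Lot A ($134), total $263.
VCG payment = (others' best without Quispe) − (others' welfare with Quispe) = 263 − 257 = $6.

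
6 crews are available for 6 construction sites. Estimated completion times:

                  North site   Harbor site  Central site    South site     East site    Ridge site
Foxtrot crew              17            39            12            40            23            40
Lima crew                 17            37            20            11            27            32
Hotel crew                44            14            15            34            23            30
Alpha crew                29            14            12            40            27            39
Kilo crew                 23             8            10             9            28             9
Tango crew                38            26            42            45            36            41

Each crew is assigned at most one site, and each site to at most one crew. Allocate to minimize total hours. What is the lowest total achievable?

Optimal: Foxtrot crew→North site (17 hours), Lima crew→South site (11 hours), Hotel crew→East site (23 hours), Alpha crew→Central site (12 hours), Kilo crew→Ridge site (9 hours), Tango crew→Harbor site (26 hours) — total 17+11+23+12+9+26 = 98 hours.
Row-greedy (each crew in turn takes its cheapest remaining site) gives 111 hours, worse by 13.
Next-best assignment: Foxtrot crew→North site, Lima crew→South site, Hotel crew→Harbor site, Alpha crew→Central site, Kilo crew→Ridge site, Tango crew→East site = 99 hours.

Minimum total: 98 hours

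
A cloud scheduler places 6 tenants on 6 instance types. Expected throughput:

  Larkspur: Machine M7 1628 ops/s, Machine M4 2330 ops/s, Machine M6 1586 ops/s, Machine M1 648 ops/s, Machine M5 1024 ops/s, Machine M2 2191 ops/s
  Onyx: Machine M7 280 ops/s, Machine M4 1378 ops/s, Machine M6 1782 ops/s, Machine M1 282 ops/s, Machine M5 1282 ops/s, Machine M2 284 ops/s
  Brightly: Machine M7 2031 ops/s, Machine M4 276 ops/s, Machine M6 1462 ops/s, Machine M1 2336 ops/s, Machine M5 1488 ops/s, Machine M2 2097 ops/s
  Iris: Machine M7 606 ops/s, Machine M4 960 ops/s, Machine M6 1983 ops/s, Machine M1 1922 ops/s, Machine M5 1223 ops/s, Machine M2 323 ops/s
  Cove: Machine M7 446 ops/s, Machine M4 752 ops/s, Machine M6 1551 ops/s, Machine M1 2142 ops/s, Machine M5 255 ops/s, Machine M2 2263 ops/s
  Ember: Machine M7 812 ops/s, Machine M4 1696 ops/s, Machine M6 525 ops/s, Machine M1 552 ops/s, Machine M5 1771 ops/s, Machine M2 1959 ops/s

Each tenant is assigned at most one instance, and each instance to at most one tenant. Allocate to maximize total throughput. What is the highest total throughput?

Treat this as an assignment problem: match each tenant to one instance.
Optimal: Larkspur→Machine M4 (2330 ops/s), Onyx→Machine M6 (1782 ops/s), Brightly→Machine M7 (2031 ops/s), Iris→Machine M1 (1922 ops/s), Cove→Machine M2 (2263 ops/s), Ember→Machine M5 (1771 ops/s) — total 2330+1782+2031+1922+2263+1771 = 12099 ops/s.
Next-best assignment: Larkspur→Machine M4, Onyx→Machine M5, Brightly→Machine M7, Iris→Machine M6, Cove→Machine M1, Ember→Machine M2 = 11727 ops/s.

Max total: 12099 ops/s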